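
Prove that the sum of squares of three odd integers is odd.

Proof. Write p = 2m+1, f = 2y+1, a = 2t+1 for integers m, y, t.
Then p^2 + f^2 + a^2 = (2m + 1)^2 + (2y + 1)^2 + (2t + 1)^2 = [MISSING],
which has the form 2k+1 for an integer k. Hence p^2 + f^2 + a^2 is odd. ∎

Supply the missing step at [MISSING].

2(2m^2 + 2m + 2t^2 + 2t + 2y^2 + 2y + 1) + 1

(2m + 1)^2 + (2y + 1)^2 + (2t + 1)^2 = 4m^2 + 4m + 4t^2 + 4t + 4y^2 + 4y + 3
= 2(2m^2 + 2m + 2t^2 + 2t + 2y^2 + 2y + 1) + 1.
Since 2m^2 + 2m + 2t^2 + 2t + 2y^2 + 2y + 1 is an integer, the sum of squares is of the form 2k+1 for an integer k.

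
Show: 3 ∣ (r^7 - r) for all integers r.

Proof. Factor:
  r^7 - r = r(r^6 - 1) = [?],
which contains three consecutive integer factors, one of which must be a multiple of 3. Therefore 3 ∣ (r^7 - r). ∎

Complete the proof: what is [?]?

(r - 1)r(r + 1)(r^4 + r^2 + 1)

r^6 - 1 = (r^2 - 1)(r^4 + r^2 + 1), and r^2 - 1 = (r-1)(r+1).
So r(r^6 - 1) = (r - 1)r(r + 1)(r^4 + r^2 + 1).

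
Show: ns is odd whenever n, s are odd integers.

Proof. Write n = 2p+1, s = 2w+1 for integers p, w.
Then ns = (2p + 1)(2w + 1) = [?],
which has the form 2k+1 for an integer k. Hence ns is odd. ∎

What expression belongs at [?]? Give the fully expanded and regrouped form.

2(2pw + p + w) + 1

(2p + 1)(2w + 1) = 4pw + 2p + 2w + 1
= 2(2pw + p + w) + 1.
Since 2pw + p + w is an integer, the product is of the form 2k+1 for an integer k.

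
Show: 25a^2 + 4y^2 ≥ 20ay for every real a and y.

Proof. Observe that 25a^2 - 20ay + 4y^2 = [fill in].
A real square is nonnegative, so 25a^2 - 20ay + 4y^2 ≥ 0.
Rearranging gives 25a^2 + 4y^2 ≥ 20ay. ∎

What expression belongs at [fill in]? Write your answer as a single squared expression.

The leading and trailing coefficients are 5^2 and 2^2, and 20 = 2·5·2, so the trinomial is (5a - 2y)^2.
Hence 25a^2 - 20ay + 4y^2 ≥ 0.

(5a - 2y)^2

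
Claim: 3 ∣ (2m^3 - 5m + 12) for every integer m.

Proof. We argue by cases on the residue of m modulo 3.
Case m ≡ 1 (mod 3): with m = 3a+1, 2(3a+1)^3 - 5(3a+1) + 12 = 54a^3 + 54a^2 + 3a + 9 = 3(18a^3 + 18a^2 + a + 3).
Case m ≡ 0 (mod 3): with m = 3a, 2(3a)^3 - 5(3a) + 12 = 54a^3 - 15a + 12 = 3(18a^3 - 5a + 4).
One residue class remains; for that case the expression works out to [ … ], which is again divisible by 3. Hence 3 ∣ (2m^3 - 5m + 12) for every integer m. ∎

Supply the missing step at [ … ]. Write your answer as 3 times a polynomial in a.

The residues treated are {1, 0}, so the missing case is m ≡ 2 (mod 3); write m = 3a+2.
Then 2(3a+2)^3 - 5(3a+2) + 12 = 54a^3 + 108a^2 + 57a + 18 = 3(18a^3 + 36a^2 + 19a + 6).

3(18a^3 + 36a^2 + 19a + 6)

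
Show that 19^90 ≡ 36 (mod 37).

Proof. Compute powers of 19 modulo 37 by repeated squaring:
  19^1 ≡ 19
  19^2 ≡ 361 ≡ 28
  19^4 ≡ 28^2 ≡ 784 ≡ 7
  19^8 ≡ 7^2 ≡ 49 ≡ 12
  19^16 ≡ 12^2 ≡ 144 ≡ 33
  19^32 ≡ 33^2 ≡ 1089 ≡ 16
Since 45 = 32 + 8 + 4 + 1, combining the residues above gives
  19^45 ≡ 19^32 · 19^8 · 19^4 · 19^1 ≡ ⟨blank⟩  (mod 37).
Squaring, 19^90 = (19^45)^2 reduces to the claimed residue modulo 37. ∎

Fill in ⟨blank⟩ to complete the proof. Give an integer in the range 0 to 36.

19^32 · 19^8 · 19^4 · 19^1 ≡ 16 · 12 · 7 · 19 = 25536.
25536 mod 37 = 6, so 19^45 ≡ 6 (mod 37).

6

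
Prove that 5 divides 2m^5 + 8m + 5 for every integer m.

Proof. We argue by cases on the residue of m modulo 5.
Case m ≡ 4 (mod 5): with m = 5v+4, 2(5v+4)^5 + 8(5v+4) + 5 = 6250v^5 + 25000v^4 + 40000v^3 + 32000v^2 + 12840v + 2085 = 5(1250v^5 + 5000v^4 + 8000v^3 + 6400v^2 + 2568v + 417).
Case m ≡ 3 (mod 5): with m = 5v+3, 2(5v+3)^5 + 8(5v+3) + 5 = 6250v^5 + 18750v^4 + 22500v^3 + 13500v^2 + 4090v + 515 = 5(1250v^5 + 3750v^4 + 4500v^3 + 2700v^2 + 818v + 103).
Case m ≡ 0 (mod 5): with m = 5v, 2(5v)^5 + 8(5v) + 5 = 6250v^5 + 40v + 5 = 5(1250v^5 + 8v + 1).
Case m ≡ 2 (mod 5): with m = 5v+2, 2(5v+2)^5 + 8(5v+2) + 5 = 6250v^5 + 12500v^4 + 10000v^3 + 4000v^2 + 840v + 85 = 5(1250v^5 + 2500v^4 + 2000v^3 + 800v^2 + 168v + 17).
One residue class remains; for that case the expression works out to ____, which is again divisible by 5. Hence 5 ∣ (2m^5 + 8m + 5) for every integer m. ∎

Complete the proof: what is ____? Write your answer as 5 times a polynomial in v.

Only m ≡ 1 (mod 5) is unaccounted for. Put m = 5v+1:
2(5v+1)^5 + 8(5v+1) + 5 expands to 6250v^5 + 6250v^4 + 2500v^3 + 500v^2 + 90v + 15,
and factoring out 5 leaves 5(1250v^5 + 1250v^4 + 500v^3 + 100v^2 + 18v + 3).

5(1250v^5 + 1250v^4 + 500v^3 + 100v^2 + 18v + 3)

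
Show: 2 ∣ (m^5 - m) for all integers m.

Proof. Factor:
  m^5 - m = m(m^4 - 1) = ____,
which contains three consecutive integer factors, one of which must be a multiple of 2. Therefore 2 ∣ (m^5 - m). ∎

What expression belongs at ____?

(m - 1)m(m + 1)(m^2 + 1)

m^4 - 1 = (m^2 - 1)(m^2 + 1), and m^2 - 1 = (m-1)(m+1).
So m(m^4 - 1) = (m - 1)m(m + 1)(m^2 + 1).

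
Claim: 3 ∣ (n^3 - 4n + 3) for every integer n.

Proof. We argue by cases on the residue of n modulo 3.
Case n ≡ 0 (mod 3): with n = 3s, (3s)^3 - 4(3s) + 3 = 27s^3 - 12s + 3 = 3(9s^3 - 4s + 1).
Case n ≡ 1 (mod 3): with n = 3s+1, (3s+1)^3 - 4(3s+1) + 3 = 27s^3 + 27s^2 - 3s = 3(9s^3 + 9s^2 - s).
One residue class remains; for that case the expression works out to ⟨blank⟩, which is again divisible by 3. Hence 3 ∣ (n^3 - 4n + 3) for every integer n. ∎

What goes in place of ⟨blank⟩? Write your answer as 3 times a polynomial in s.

Only n ≡ 2 (mod 3) is unaccounted for. Put n = 3s+2:
(3s+2)^3 - 4(3s+2) + 3 expands to 27s^3 + 54s^2 + 24s + 3,
and factoring out 3 leaves 3(9s^3 + 18s^2 + 8s + 1).

3(9s^3 + 18s^2 + 8s + 1)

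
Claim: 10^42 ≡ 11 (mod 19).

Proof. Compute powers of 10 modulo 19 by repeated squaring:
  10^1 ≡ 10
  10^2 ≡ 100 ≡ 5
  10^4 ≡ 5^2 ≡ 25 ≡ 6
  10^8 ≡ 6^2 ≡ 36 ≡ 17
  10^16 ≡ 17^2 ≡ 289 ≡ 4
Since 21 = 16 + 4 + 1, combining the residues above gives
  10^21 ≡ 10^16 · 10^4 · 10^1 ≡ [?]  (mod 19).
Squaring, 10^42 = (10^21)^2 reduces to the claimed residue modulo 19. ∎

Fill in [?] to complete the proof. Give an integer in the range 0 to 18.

10^16 · 10^4 · 10^1 ≡ 4 · 6 · 10 = 240.
240 mod 19 = 12, so 10^21 ≡ 12 (mod 19).

12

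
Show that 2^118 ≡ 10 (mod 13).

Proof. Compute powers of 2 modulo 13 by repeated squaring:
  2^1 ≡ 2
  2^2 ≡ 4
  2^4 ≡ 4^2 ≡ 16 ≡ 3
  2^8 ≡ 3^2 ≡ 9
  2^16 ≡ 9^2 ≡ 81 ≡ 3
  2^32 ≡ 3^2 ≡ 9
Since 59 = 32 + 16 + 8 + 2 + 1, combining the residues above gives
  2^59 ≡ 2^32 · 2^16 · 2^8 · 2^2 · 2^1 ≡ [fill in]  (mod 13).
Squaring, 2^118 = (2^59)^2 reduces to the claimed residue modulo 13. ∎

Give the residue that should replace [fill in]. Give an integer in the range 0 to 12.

Multiply the listed residues: 9 · 3 · 9 · 4 · 2 = 27 → 243 → 972 → 1944.
Reducing modulo 13: 1944 = 149·13 + 7, so 2^59 ≡ 7.

7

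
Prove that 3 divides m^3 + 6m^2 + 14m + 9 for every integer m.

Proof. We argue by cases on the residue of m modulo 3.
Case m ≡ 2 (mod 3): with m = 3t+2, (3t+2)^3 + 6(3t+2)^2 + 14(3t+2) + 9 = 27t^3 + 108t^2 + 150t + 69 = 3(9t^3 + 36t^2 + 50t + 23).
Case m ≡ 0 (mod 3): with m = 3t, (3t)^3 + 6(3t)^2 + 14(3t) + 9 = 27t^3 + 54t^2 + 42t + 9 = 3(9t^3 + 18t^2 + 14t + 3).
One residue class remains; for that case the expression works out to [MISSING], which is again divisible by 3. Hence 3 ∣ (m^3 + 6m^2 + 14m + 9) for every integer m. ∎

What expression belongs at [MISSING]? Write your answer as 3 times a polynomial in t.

3(9t^3 + 27t^2 + 29t + 10)

Only m ≡ 1 (mod 3) is unaccounted for. Put m = 3t+1:
(3t+1)^3 + 6(3t+1)^2 + 14(3t+1) + 9 expands to 27t^3 + 81t^2 + 87t + 30,
and factoring out 3 leaves 3(9t^3 + 27t^2 + 29t + 10).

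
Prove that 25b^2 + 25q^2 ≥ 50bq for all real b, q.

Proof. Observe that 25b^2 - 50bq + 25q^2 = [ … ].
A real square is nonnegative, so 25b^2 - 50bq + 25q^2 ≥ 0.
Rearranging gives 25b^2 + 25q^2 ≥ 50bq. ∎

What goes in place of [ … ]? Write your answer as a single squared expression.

The leading and trailing coefficients are 5^2 and 5^2, and 50 = 2·5·5, so the trinomial is (5b - 5q)^2.
Hence 25b^2 - 50bq + 25q^2 ≥ 0.

(5b - 5q)^2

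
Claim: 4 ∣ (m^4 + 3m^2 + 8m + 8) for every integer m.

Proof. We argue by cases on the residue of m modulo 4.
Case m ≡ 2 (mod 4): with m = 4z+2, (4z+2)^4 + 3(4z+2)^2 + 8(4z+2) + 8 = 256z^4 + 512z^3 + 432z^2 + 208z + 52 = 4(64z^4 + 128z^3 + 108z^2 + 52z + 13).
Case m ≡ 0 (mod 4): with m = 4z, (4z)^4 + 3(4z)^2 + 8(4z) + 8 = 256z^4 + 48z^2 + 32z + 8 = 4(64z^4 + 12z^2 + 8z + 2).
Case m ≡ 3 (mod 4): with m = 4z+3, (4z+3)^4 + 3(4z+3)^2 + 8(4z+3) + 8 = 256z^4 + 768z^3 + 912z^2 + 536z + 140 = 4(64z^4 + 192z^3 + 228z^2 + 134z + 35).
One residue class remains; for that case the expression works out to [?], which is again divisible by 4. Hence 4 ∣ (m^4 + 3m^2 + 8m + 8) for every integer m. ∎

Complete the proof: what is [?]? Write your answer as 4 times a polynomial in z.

4(64z^4 + 64z^3 + 36z^2 + 18z + 5)

The residues treated are {2, 0, 3}, so the missing case is m ≡ 1 (mod 4); write m = 4z+1.
Then (4z+1)^4 + 3(4z+1)^2 + 8(4z+1) + 8 = 256z^4 + 256z^3 + 144z^2 + 72z + 20 = 4(64z^4 + 64z^3 + 36z^2 + 18z + 5).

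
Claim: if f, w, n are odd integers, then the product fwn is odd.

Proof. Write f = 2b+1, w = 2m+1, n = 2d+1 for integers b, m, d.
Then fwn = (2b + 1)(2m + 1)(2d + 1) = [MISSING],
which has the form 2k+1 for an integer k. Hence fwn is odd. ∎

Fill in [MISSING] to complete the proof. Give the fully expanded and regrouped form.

2(4bdm + 2bd + 2bm + b + 2dm + d + m) + 1

Expanding: (2b + 1)(2m + 1)(2d + 1) = 8bdm + 4bd + 4bm + 2b + 4dm + 2d + 2m + 1.
Every term except the constant is even, so this is 2(4bdm + 2bd + 2bm + b + 2dm + d + m) + 1,
and 4bdm + 2bd + 2bm + b + 2dm + d + m ∈ ℤ gives the required form.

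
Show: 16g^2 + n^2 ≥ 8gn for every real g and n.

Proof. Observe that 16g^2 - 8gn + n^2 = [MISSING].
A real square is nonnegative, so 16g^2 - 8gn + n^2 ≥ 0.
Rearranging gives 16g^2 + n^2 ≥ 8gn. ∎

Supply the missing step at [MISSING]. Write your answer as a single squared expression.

16g^2 - 8gn + n^2 is a perfect-square trinomial: the outer terms are (4g)^2 and (n)^2, and the cross term is -2·4g·n.
So 16g^2 - 8gn + n^2 = (4g - n)^2 ≥ 0.

(4g - n)^2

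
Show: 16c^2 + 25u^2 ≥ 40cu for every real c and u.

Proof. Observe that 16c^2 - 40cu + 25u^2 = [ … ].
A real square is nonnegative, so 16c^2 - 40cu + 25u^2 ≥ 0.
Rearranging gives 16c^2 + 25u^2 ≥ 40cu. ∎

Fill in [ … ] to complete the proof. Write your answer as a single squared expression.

(4c - 5u)^2

The leading and trailing coefficients are 4^2 and 5^2, and 40 = 2·4·5, so the trinomial is (4c - 5u)^2.
Hence 16c^2 - 40cu + 25u^2 ≥ 0.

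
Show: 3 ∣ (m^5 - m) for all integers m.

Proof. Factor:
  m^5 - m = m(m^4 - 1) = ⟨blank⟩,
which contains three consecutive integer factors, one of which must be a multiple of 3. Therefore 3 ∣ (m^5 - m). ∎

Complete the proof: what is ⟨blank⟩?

m^4 - 1 = (m^2 - 1)(m^2 + 1), and m^2 - 1 = (m-1)(m+1).
So m(m^4 - 1) = (m - 1)m(m + 1)(m^2 + 1).

(m - 1)m(m + 1)(m^2 + 1)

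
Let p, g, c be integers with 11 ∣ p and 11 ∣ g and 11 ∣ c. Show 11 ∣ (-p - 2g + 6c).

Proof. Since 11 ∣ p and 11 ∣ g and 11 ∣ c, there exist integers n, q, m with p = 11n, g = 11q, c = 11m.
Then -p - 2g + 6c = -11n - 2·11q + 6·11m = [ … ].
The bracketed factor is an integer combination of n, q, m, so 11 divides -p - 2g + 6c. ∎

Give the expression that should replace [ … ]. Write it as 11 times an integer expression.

11(6m - n - 2q)

Pull the common 11 out of every term: -11n - 2·11q + 6·11m = 11(6m - n - 2q).
6m - n - 2q is an integer, which exhibits the divisibility.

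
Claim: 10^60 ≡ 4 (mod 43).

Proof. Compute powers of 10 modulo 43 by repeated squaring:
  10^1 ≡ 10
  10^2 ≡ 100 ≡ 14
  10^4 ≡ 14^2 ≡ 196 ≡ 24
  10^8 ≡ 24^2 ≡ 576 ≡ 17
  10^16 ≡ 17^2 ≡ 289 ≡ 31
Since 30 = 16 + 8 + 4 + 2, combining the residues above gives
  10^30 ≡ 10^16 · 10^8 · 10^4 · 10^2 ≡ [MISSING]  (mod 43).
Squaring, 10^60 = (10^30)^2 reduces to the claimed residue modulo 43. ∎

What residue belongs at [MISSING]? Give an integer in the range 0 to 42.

41

Multiply the listed residues: 31 · 17 · 24 · 14 = 527 → 12648 → 177072.
Reducing modulo 43: 177072 = 4117·43 + 41, so 10^30 ≡ 41.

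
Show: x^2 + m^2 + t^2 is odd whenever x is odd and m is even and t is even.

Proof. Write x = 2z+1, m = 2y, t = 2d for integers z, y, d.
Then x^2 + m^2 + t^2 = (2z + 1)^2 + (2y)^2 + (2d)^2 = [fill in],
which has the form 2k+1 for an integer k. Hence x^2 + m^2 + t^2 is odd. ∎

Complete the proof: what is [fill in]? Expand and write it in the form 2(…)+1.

2(2d^2 + 2y^2 + 2z^2 + 2z) + 1

(2z + 1)^2 + (2y)^2 + (2d)^2 = 4d^2 + 4y^2 + 4z^2 + 4z + 1
= 2(2d^2 + 2y^2 + 2z^2 + 2z) + 1.
Since 2d^2 + 2y^2 + 2z^2 + 2z is an integer, the sum of squares is of the form 2k+1 for an integer k.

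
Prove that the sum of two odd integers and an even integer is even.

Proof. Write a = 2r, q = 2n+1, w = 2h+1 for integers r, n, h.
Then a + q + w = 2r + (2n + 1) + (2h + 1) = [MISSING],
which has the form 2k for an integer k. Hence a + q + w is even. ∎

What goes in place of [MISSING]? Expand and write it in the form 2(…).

2r + (2n + 1) + (2h + 1) = 2h + 2n + 2r + 2
= 2(h + n + r + 1).
Since h + n + r + 1 is an integer, the sum is of the form 2k for an integer k.

2(h + n + r + 1)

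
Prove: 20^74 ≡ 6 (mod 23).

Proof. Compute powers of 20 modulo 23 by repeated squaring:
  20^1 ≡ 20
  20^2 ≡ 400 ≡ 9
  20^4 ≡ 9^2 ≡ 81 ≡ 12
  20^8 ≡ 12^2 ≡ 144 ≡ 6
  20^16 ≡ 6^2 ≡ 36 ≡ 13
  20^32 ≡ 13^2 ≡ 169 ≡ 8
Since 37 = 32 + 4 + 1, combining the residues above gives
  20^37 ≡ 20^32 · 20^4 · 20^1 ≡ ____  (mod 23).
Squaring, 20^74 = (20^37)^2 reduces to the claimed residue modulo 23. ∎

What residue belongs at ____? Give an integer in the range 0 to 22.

11

20^32 · 20^4 · 20^1 ≡ 8 · 12 · 20 = 1920.
1920 mod 23 = 11, so 20^37 ≡ 11 (mod 23).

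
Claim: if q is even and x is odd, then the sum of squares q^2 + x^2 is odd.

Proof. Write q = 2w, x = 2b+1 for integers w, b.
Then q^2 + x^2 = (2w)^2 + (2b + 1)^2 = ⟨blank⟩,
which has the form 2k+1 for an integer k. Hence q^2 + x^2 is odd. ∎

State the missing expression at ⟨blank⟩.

(2w)^2 + (2b + 1)^2 = 4b^2 + 4b + 4w^2 + 1
= 2(2b^2 + 2b + 2w^2) + 1.
Since 2b^2 + 2b + 2w^2 is an integer, the sum of squares is of the form 2k+1 for an integer k.

2(2b^2 + 2b + 2w^2) + 1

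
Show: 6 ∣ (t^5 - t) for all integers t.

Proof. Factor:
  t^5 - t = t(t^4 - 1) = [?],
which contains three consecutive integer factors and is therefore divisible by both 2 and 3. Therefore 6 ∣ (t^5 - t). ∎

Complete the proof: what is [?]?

(t - 1)t(t + 1)(t^2 + 1)

t^4 - 1 = (t^2 - 1)(t^2 + 1), and t^2 - 1 = (t-1)(t+1).
So t(t^4 - 1) = (t - 1)t(t + 1)(t^2 + 1).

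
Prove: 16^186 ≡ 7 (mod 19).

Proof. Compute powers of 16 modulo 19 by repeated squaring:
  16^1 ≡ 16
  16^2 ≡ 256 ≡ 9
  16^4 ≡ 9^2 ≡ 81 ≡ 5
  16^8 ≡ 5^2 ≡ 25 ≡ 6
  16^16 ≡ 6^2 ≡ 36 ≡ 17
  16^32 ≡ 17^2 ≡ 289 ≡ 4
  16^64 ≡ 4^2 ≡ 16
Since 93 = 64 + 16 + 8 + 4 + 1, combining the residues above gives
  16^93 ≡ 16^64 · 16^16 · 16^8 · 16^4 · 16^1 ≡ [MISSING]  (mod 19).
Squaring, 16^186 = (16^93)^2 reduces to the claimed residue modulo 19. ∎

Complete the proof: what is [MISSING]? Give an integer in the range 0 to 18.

11

16^64 · 16^16 · 16^8 · 16^4 · 16^1 ≡ 16 · 17 · 6 · 5 · 16 = 130560.
130560 mod 19 = 11, so 16^93 ≡ 11 (mod 19).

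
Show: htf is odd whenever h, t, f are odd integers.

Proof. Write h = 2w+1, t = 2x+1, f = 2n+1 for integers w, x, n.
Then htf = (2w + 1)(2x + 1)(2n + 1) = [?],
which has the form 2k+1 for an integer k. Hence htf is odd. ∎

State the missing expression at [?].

2(4nwx + 2nw + 2nx + n + 2wx + w + x) + 1

(2w + 1)(2x + 1)(2n + 1) = 8nwx + 4nw + 4nx + 2n + 4wx + 2w + 2x + 1
= 2(4nwx + 2nw + 2nx + n + 2wx + w + x) + 1.
Since 4nwx + 2nw + 2nx + n + 2wx + w + x is an integer, the product is of the form 2k+1 for an integer k.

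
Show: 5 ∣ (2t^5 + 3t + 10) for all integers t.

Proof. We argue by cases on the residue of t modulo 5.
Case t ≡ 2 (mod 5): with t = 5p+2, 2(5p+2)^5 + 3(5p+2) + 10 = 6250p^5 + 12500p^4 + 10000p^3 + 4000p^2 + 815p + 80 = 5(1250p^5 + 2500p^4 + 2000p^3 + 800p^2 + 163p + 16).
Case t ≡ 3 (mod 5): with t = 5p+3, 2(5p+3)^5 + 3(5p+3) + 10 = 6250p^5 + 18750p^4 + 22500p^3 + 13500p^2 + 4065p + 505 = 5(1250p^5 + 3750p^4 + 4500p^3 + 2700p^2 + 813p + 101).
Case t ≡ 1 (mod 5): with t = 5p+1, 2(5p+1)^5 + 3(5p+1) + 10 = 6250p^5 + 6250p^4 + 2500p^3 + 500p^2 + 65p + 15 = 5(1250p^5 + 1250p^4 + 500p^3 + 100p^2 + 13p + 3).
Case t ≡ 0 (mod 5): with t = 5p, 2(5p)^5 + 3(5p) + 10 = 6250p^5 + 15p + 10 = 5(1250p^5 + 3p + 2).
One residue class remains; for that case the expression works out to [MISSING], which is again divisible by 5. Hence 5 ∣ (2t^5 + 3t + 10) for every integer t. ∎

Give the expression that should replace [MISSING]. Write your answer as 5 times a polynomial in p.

Only t ≡ 4 (mod 5) is unaccounted for. Put t = 5p+4:
2(5p+4)^5 + 3(5p+4) + 10 expands to 6250p^5 + 25000p^4 + 40000p^3 + 32000p^2 + 12815p + 2070,
and factoring out 5 leaves 5(1250p^5 + 5000p^4 + 8000p^3 + 6400p^2 + 2563p + 414).

5(1250p^5 + 5000p^4 + 8000p^3 + 6400p^2 + 2563p + 414)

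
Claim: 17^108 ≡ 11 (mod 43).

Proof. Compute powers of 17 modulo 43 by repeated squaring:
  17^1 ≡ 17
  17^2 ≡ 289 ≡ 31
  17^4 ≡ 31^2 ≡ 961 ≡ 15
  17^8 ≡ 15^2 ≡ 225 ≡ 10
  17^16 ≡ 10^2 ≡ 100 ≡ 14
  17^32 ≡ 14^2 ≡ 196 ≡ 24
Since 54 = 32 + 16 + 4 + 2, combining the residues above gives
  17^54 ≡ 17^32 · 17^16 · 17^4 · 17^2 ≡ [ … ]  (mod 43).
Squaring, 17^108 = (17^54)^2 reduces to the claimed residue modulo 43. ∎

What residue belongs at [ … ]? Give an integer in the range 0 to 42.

21

Multiply the listed residues: 24 · 14 · 15 · 31 = 336 → 5040 → 156240.
Reducing modulo 43: 156240 = 3633·43 + 21, so 17^54 ≡ 21.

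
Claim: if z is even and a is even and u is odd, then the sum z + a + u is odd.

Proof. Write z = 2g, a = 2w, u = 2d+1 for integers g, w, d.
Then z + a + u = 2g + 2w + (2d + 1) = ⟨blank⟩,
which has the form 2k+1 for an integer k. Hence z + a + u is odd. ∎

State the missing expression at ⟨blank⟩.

2(d + g + w) + 1

Expanding: 2g + 2w + (2d + 1) = 2d + 2g + 2w + 1.
Every term except the constant is even, so this is 2(d + g + w) + 1,
and d + g + w ∈ ℤ gives the required form.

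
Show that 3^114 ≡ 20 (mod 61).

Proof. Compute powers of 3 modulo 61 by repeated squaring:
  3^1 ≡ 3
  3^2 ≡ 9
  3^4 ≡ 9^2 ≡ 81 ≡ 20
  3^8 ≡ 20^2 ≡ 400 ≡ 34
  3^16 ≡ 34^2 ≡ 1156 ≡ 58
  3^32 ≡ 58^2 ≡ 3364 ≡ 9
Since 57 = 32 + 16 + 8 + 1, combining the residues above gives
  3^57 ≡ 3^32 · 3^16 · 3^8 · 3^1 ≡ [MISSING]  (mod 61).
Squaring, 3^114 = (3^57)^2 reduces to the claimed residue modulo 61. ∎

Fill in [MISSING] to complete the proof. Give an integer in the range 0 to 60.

3^32 · 3^16 · 3^8 · 3^1 ≡ 9 · 58 · 34 · 3 = 53244.
53244 mod 61 = 52, so 3^57 ≡ 52 (mod 61).

52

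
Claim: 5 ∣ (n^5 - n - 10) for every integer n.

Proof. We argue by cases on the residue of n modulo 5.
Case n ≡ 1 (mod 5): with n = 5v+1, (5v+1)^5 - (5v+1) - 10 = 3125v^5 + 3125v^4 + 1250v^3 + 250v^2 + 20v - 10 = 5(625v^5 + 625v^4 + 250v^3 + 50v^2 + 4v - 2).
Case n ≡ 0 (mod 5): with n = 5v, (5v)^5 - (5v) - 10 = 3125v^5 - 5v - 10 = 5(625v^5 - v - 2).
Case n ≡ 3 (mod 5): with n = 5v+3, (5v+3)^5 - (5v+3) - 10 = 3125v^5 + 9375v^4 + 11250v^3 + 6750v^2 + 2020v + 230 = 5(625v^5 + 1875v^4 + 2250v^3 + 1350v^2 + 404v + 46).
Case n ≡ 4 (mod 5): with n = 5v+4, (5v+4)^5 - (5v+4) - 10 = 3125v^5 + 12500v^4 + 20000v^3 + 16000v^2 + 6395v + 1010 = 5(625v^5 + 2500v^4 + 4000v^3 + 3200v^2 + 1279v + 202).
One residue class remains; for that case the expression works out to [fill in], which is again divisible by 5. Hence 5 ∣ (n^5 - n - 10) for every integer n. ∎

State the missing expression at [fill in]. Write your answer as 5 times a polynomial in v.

5(625v^5 + 1250v^4 + 1000v^3 + 400v^2 + 79v + 4)

Only n ≡ 2 (mod 5) is unaccounted for. Put n = 5v+2:
(5v+2)^5 - (5v+2) - 10 expands to 3125v^5 + 6250v^4 + 5000v^3 + 2000v^2 + 395v + 20,
and factoring out 5 leaves 5(625v^5 + 1250v^4 + 1000v^3 + 400v^2 + 79v + 4).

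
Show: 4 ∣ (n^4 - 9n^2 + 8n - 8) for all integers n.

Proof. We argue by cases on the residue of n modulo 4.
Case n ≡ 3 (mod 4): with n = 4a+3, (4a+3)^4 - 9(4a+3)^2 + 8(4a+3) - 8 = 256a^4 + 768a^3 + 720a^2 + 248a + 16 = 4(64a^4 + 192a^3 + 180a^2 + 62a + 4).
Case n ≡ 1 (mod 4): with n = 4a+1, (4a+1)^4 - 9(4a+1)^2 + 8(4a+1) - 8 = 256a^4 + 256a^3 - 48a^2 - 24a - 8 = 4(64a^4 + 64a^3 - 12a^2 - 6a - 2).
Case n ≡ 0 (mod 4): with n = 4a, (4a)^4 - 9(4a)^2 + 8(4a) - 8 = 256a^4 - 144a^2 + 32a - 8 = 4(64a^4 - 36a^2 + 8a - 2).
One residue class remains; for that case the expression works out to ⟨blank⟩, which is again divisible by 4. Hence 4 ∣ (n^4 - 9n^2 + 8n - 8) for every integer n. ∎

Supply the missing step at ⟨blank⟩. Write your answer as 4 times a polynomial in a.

The residues treated are {3, 1, 0}, so the missing case is n ≡ 2 (mod 4); write n = 4a+2.
Then (4a+2)^4 - 9(4a+2)^2 + 8(4a+2) - 8 = 256a^4 + 512a^3 + 240a^2 + 16a - 12 = 4(64a^4 + 128a^3 + 60a^2 + 4a - 3).

4(64a^4 + 128a^3 + 60a^2 + 4a - 3)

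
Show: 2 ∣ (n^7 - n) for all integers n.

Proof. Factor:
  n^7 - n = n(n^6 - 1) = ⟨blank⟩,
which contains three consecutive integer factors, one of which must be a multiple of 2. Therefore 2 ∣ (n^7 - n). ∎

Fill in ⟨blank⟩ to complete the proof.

n^6 - 1 = (n^2 - 1)(n^4 + n^2 + 1), and n^2 - 1 = (n-1)(n+1).
So n(n^6 - 1) = (n - 1)n(n + 1)(n^4 + n^2 + 1).

(n - 1)n(n + 1)(n^4 + n^2 + 1)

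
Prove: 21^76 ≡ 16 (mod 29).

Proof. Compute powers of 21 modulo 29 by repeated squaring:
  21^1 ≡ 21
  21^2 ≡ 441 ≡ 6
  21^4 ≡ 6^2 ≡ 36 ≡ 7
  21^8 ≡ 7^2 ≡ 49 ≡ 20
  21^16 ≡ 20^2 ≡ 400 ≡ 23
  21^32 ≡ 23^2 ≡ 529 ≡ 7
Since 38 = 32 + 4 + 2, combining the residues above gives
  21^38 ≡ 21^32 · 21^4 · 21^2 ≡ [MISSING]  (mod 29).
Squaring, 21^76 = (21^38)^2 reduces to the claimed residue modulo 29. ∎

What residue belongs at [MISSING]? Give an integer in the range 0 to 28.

Multiply the listed residues: 7 · 7 · 6 = 49 → 294.
Reducing modulo 29: 294 = 10·29 + 4, so 21^38 ≡ 4.

4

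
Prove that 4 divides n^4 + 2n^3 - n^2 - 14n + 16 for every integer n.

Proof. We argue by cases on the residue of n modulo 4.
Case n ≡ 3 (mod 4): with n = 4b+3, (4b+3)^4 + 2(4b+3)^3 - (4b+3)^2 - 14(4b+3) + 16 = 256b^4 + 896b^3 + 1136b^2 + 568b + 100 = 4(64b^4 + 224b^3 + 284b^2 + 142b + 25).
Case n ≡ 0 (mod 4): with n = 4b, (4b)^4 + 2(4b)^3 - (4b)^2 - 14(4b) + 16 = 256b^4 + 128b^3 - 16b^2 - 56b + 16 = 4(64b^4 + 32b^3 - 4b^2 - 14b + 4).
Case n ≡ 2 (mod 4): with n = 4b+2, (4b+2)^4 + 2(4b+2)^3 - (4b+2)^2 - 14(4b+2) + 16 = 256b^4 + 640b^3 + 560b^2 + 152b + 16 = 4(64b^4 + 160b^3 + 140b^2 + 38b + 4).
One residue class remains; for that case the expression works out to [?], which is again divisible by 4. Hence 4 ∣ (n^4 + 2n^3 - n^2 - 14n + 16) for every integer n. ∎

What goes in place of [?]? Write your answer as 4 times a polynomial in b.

4(64b^4 + 96b^3 + 44b^2 - 6b + 1)

Only n ≡ 1 (mod 4) is unaccounted for. Put n = 4b+1:
(4b+1)^4 + 2(4b+1)^3 - (4b+1)^2 - 14(4b+1) + 16 expands to 256b^4 + 384b^3 + 176b^2 - 24b + 4,
and factoring out 4 leaves 4(64b^4 + 96b^3 + 44b^2 - 6b + 1).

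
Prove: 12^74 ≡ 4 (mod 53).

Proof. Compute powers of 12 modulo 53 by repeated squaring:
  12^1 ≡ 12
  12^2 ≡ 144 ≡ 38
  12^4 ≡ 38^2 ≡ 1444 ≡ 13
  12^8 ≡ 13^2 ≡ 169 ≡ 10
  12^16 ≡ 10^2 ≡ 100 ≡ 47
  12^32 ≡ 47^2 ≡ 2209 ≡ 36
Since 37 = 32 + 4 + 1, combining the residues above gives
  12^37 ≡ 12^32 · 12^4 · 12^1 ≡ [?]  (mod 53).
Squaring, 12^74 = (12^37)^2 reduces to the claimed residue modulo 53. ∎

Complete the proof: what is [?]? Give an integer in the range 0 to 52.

51

Multiply the listed residues: 36 · 13 · 12 = 468 → 5616.
Reducing modulo 53: 5616 = 105·53 + 51, so 12^37 ≡ 51.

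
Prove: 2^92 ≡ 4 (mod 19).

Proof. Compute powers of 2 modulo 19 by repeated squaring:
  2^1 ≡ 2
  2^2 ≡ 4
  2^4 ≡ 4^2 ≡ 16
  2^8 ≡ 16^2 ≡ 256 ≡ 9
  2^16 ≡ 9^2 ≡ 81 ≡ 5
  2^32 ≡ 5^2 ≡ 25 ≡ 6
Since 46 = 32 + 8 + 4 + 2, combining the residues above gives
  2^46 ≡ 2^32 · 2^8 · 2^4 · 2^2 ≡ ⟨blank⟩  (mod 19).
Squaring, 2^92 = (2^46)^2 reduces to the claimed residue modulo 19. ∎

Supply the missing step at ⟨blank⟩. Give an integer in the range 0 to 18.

2^32 · 2^8 · 2^4 · 2^2 ≡ 6 · 9 · 16 · 4 = 3456.
3456 mod 19 = 17, so 2^46 ≡ 17 (mod 19).

17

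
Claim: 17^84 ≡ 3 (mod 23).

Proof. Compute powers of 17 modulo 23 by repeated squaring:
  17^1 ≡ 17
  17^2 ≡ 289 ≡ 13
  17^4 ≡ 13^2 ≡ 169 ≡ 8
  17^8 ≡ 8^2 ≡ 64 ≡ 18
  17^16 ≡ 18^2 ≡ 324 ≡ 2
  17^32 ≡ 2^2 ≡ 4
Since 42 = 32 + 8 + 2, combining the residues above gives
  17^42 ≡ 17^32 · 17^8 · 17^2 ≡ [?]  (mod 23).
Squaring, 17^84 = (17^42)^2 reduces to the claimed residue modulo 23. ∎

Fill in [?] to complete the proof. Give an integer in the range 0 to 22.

16

Multiply the listed residues: 4 · 18 · 13 = 72 → 936.
Reducing modulo 23: 936 = 40·23 + 16, so 17^42 ≡ 16.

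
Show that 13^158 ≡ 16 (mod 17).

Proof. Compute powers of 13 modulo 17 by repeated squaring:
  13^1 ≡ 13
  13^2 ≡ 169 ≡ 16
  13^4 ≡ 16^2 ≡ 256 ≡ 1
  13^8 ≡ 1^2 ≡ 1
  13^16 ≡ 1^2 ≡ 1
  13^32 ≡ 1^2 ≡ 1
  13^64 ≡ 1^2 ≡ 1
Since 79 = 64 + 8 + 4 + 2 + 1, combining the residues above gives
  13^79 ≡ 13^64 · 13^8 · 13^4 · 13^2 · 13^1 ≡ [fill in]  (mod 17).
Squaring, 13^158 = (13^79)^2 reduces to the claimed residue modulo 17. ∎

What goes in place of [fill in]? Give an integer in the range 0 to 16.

13^64 · 13^8 · 13^4 · 13^2 · 13^1 ≡ 1 · 1 · 1 · 16 · 13 = 208.
208 mod 17 = 4, so 13^79 ≡ 4 (mod 17).

4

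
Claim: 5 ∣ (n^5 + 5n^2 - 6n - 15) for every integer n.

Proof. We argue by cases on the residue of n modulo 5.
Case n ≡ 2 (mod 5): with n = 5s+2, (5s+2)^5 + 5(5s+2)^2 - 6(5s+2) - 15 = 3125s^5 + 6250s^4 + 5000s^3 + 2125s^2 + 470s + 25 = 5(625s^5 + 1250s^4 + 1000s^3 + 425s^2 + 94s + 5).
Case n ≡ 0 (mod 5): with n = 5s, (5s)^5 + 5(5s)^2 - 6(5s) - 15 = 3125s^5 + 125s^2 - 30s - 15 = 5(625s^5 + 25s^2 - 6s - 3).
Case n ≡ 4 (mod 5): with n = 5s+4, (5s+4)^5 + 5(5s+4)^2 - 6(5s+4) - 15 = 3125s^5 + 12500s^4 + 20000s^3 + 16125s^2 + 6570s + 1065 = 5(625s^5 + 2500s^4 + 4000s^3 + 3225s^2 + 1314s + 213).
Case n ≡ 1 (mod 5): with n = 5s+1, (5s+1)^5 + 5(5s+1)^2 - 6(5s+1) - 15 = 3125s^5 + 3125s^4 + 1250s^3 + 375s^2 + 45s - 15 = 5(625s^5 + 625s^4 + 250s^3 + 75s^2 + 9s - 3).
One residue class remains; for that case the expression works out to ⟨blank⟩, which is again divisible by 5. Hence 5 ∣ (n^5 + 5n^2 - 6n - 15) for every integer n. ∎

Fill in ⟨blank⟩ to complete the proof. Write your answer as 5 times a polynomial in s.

5(625s^5 + 1875s^4 + 2250s^3 + 1375s^2 + 429s + 51)

The residues treated are {2, 0, 4, 1}, so the missing case is n ≡ 3 (mod 5); write n = 5s+3.
Then (5s+3)^5 + 5(5s+3)^2 - 6(5s+3) - 15 = 3125s^5 + 9375s^4 + 11250s^3 + 6875s^2 + 2145s + 255 = 5(625s^5 + 1875s^4 + 2250s^3 + 1375s^2 + 429s + 51).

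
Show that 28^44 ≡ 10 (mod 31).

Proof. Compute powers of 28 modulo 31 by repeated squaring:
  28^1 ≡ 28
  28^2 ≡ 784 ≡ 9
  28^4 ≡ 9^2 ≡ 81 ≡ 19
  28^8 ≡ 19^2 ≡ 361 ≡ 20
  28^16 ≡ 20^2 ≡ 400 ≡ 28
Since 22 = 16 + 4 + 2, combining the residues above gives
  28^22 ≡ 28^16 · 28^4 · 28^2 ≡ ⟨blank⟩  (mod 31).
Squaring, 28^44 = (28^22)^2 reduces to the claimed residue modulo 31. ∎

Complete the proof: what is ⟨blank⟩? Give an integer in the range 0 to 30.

14

28^16 · 28^4 · 28^2 ≡ 28 · 19 · 9 = 4788.
4788 mod 31 = 14, so 28^22 ≡ 14 (mod 31).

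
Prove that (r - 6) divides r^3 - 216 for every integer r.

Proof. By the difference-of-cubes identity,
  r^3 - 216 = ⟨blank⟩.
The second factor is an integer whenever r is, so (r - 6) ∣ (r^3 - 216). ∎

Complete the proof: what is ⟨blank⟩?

a^3 - b^3 = (a - b)(a^2 + ab + b^2). With a = r, b = 6:
r^3 - 216 = (r - 6)(r^2 + 6r + 36).

(r - 6)(r^2 + 6r + 36)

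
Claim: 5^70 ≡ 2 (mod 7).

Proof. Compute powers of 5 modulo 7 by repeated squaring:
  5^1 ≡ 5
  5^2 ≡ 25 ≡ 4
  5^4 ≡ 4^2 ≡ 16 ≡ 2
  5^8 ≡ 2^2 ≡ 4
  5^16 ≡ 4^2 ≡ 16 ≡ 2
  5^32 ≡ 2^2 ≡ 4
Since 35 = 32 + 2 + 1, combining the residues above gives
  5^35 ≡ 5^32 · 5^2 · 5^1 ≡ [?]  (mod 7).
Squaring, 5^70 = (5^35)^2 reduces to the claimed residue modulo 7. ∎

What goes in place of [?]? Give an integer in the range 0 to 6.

3

5^32 · 5^2 · 5^1 ≡ 4 · 4 · 5 = 80.
80 mod 7 = 3, so 5^35 ≡ 3 (mod 7).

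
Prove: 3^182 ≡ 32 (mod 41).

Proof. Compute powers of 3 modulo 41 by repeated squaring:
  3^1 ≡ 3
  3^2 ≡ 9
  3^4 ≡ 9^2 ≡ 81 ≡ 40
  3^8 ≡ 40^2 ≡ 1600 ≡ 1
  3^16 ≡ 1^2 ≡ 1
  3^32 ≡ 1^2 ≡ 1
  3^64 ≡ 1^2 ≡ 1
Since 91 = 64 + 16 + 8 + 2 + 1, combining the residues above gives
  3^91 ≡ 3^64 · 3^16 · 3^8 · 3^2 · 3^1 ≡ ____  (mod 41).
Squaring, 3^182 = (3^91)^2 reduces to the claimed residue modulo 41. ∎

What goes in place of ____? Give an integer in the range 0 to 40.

27

3^64 · 3^16 · 3^8 · 3^2 · 3^1 ≡ 1 · 1 · 1 · 9 · 3 = 27.
27 mod 41 = 27, so 3^91 ≡ 27 (mod 41).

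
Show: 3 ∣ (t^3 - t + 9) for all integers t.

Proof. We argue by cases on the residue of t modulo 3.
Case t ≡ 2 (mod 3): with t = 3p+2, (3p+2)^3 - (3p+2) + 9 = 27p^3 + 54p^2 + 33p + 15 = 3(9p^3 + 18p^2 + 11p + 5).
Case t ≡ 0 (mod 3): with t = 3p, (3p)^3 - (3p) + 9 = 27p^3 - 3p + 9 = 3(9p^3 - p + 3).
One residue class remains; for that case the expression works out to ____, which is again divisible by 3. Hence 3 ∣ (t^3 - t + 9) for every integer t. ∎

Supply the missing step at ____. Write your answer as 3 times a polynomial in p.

3(9p^3 + 9p^2 + 2p + 3)

Only t ≡ 1 (mod 3) is unaccounted for. Put t = 3p+1:
(3p+1)^3 - (3p+1) + 9 expands to 27p^3 + 27p^2 + 6p + 9,
and factoring out 3 leaves 3(9p^3 + 9p^2 + 2p + 3).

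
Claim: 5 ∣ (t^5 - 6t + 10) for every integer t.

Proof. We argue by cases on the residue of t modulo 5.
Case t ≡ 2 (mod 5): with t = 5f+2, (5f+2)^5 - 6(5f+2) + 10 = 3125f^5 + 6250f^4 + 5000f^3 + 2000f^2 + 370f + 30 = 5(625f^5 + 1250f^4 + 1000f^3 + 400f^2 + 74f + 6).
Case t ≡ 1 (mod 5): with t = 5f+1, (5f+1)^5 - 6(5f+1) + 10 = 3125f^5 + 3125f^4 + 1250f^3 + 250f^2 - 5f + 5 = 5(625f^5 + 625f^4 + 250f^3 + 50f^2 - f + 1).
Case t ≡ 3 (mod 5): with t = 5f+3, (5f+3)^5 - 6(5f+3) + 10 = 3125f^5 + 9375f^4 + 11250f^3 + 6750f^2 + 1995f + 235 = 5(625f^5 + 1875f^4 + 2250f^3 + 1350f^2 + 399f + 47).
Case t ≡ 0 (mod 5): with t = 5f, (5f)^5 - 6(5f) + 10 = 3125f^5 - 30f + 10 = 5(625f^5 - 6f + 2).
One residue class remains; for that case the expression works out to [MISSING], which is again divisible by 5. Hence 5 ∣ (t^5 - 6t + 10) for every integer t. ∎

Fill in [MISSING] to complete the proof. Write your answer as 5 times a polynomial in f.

5(625f^5 + 2500f^4 + 4000f^3 + 3200f^2 + 1274f + 202)

Only t ≡ 4 (mod 5) is unaccounted for. Put t = 5f+4:
(5f+4)^5 - 6(5f+4) + 10 expands to 3125f^5 + 12500f^4 + 20000f^3 + 16000f^2 + 6370f + 1010,
and factoring out 5 leaves 5(625f^5 + 2500f^4 + 4000f^3 + 3200f^2 + 1274f + 202).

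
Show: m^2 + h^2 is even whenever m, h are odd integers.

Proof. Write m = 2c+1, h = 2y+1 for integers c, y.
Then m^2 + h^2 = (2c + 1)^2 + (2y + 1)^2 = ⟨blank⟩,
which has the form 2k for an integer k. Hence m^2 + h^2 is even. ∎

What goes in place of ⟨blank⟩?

2(2c^2 + 2c + 2y^2 + 2y + 1)

(2c + 1)^2 + (2y + 1)^2 = 4c^2 + 4c + 4y^2 + 4y + 2
= 2(2c^2 + 2c + 2y^2 + 2y + 1).
Since 2c^2 + 2c + 2y^2 + 2y + 1 is an integer, the sum of squares is of the form 2k for an integer k.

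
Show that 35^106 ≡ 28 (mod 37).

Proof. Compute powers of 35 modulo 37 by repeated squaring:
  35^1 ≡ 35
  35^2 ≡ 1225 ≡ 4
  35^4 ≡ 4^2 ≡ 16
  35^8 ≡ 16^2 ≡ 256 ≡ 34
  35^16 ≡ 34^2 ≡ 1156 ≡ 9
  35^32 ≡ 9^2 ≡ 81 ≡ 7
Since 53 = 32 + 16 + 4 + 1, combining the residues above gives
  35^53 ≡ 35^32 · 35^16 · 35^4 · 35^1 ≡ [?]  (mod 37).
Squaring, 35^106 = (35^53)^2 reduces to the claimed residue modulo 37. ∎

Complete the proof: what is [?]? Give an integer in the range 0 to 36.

19

Multiply the listed residues: 7 · 9 · 16 · 35 = 63 → 1008 → 35280.
Reducing modulo 37: 35280 = 953·37 + 19, so 35^53 ≡ 19.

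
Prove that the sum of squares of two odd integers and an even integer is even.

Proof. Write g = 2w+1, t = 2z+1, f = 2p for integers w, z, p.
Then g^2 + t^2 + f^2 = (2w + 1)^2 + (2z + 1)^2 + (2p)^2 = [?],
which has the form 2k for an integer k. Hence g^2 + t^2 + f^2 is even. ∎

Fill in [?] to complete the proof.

Expanding: (2w + 1)^2 + (2z + 1)^2 + (2p)^2 = 4p^2 + 4w^2 + 4w + 4z^2 + 4z + 2.
Every term is even; pulling out the factor of 2 gives 2(2p^2 + 2w^2 + 2w + 2z^2 + 2z + 1).

2(2p^2 + 2w^2 + 2w + 2z^2 + 2z + 1)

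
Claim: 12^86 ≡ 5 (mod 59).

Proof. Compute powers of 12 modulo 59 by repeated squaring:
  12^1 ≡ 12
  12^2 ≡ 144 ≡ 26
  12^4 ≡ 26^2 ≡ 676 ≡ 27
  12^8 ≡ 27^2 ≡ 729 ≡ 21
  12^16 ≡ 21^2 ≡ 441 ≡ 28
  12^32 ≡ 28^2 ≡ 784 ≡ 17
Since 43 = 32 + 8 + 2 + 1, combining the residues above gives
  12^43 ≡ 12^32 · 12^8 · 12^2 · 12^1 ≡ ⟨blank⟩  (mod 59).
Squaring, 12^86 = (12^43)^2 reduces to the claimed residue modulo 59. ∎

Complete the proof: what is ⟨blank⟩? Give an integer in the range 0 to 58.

51

12^32 · 12^8 · 12^2 · 12^1 ≡ 17 · 21 · 26 · 12 = 111384.
111384 mod 59 = 51, so 12^43 ≡ 51 (mod 59).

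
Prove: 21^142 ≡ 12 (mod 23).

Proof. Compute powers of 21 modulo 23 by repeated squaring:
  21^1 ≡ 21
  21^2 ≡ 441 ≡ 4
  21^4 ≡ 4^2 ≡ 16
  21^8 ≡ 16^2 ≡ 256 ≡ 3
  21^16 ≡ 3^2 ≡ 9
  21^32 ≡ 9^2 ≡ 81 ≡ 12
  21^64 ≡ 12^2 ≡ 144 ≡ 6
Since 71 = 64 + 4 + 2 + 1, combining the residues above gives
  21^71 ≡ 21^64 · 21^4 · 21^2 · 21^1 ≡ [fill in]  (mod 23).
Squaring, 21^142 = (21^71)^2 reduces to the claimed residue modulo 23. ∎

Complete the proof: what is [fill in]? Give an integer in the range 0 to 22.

21^64 · 21^4 · 21^2 · 21^1 ≡ 6 · 16 · 4 · 21 = 8064.
8064 mod 23 = 14, so 21^71 ≡ 14 (mod 23).

14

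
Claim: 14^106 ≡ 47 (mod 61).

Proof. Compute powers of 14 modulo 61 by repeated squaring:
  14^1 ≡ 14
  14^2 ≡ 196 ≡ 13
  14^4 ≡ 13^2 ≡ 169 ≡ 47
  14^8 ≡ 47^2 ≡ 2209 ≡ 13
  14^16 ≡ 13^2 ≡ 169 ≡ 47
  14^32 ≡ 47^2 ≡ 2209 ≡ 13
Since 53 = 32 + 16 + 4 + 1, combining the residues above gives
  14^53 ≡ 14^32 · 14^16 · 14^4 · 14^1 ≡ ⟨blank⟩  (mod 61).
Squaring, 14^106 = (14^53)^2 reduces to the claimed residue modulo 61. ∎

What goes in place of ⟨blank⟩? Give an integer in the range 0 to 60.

48

14^32 · 14^16 · 14^4 · 14^1 ≡ 13 · 47 · 47 · 14 = 402038.
402038 mod 61 = 48, so 14^53 ≡ 48 (mod 61).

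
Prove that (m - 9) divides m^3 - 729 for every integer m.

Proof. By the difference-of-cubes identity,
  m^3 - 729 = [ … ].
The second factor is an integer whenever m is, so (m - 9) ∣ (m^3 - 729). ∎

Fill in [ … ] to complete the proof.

a^3 - b^3 = (a - b)(a^2 + ab + b^2). With a = m, b = 9:
m^3 - 729 = (m - 9)(m^2 + 9m + 81).

(m - 9)(m^2 + 9m + 81)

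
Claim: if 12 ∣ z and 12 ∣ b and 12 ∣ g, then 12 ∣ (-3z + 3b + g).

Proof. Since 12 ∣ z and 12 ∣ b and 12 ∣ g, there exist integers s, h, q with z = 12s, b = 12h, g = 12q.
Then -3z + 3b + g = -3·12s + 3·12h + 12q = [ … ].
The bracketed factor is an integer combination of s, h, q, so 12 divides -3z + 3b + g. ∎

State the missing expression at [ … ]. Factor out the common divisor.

12(3h + q - 3s)

Each term has a factor of 12: -3·12s + 3·12h + 12q = 12·(3h + q - 3s).
Since 3h + q - 3s is an integer, 12 ∣ (-3z + 3b + g).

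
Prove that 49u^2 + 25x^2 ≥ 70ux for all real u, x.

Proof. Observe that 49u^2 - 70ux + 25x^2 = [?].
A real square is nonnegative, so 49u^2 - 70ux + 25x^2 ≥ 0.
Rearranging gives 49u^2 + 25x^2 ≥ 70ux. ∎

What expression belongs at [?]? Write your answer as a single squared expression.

(7u - 5x)^2

The leading and trailing coefficients are 7^2 and 5^2, and 70 = 2·7·5, so the trinomial is (7u - 5x)^2.
Hence 49u^2 - 70ux + 25x^2 ≥ 0.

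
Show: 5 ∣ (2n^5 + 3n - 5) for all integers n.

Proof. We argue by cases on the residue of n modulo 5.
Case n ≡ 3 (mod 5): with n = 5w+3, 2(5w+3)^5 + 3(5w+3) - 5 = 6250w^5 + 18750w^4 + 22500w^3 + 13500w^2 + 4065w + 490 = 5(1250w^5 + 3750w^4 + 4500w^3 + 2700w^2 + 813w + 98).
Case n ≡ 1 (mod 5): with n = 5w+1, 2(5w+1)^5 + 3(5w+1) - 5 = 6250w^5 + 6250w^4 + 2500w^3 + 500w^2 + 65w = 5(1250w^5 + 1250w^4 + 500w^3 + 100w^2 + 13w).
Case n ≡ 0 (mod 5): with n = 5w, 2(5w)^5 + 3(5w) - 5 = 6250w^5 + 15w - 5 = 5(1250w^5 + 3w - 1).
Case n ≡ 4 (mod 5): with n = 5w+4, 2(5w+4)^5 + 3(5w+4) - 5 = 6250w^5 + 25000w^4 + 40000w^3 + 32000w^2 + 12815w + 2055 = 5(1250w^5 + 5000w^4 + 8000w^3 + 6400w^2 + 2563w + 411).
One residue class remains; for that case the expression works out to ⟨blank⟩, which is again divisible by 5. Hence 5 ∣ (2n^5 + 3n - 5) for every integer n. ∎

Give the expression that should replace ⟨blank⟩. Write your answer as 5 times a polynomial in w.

5(1250w^5 + 2500w^4 + 2000w^3 + 800w^2 + 163w + 13)

Only n ≡ 2 (mod 5) is unaccounted for. Put n = 5w+2:
2(5w+2)^5 + 3(5w+2) - 5 expands to 6250w^5 + 12500w^4 + 10000w^3 + 4000w^2 + 815w + 65,
and factoring out 5 leaves 5(1250w^5 + 2500w^4 + 2000w^3 + 800w^2 + 163w + 13).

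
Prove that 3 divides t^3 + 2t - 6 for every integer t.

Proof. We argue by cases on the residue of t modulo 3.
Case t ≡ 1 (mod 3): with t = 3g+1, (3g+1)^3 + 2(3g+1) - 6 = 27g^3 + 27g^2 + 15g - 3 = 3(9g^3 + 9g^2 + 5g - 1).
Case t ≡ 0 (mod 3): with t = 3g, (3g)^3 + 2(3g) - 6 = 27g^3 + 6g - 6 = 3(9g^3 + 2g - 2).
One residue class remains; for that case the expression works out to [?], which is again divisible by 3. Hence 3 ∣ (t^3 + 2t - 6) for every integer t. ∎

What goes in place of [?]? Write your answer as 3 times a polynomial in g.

Only t ≡ 2 (mod 3) is unaccounted for. Put t = 3g+2:
(3g+2)^3 + 2(3g+2) - 6 expands to 27g^3 + 54g^2 + 42g + 6,
and factoring out 3 leaves 3(9g^3 + 18g^2 + 14g + 2).

3(9g^3 + 18g^2 + 14g + 2)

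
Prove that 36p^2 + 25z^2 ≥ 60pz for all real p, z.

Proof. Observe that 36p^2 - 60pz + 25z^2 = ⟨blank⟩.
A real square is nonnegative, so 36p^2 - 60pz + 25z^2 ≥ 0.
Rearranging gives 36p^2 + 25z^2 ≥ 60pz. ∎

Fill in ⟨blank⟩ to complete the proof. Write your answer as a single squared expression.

(6p - 5z)^2

The leading and trailing coefficients are 6^2 and 5^2, and 60 = 2·6·5, so the trinomial is (6p - 5z)^2.
Hence 36p^2 - 60pz + 25z^2 ≥ 0.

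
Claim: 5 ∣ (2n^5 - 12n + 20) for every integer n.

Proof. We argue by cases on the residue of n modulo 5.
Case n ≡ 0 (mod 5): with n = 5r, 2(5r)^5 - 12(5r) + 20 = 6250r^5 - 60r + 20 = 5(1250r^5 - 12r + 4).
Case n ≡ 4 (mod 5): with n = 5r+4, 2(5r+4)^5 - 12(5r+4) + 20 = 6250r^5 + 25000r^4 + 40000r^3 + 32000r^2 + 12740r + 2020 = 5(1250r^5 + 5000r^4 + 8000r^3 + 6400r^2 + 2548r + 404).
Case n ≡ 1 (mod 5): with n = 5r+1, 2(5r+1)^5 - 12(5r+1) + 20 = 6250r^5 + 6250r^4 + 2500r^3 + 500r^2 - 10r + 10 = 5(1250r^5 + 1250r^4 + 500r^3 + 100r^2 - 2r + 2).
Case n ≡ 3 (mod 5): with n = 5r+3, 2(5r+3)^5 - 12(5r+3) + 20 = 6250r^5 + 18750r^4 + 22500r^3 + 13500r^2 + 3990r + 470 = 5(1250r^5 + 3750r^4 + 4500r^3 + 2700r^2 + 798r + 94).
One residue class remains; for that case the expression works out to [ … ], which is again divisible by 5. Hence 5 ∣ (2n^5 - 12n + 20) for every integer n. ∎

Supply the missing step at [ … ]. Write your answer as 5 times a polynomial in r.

Only n ≡ 2 (mod 5) is unaccounted for. Put n = 5r+2:
2(5r+2)^5 - 12(5r+2) + 20 expands to 6250r^5 + 12500r^4 + 10000r^3 + 4000r^2 + 740r + 60,
and factoring out 5 leaves 5(1250r^5 + 2500r^4 + 2000r^3 + 800r^2 + 148r + 12).

5(1250r^5 + 2500r^4 + 2000r^3 + 800r^2 + 148r + 12)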